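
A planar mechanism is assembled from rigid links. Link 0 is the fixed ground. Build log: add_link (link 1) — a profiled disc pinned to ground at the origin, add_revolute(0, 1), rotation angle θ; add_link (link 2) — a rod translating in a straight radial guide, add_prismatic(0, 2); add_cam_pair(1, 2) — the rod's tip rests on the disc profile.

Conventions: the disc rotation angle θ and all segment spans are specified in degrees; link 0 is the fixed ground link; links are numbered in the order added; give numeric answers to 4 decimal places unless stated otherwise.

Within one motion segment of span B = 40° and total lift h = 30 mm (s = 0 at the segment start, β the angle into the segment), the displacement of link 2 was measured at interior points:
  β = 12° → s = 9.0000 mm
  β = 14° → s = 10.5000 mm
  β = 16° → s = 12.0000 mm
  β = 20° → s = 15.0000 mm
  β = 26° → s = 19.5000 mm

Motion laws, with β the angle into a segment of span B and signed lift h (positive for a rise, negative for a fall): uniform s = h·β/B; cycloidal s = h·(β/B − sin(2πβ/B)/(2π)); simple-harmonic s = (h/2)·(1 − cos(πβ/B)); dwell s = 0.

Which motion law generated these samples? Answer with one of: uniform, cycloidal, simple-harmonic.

candidates at β/B = r: uniform s = h·r (linear in β); cycloidal s = h·(r − sin(2πr)/(2π)); simple-harmonic s = (h/2)(1 − cos(πr))
β=12°: printed 9.0000 | uniform 9.0000, cycloidal 4.4590, simple-harmonic 6.1832
β=14°: printed 10.5000 | uniform 10.5000, cycloidal 6.6372, simple-harmonic 8.1901
β=16°: printed 12.0000 | uniform 12.0000, cycloidal 9.1935, simple-harmonic 10.3647
β=20°: printed 15.0000 | uniform 15.0000, cycloidal 15.0000, simple-harmonic 15.0000
β=26°: printed 19.5000 | uniform 19.5000, cycloidal 23.3628, simple-harmonic 21.8099
only one law matches every sample → uniform

uniform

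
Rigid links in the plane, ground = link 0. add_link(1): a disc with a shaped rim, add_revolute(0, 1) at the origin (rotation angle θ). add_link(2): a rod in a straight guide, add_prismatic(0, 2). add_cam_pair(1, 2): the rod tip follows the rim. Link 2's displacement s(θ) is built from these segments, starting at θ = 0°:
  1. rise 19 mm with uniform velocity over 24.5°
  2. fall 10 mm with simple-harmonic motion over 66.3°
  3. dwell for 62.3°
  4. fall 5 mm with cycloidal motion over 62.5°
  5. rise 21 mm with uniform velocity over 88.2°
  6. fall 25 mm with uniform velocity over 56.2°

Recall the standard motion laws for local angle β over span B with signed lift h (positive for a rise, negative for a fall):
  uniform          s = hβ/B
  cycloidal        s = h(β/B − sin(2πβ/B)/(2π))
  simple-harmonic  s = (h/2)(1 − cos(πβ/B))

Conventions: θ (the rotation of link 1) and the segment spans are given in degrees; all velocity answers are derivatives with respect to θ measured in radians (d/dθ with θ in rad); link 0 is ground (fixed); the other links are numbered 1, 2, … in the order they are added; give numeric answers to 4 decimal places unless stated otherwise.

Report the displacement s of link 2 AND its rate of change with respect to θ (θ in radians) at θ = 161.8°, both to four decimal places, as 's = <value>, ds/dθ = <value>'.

segment 1 (0° to 24.5°, uniform, h = 19) is passed completely: s = 0.0000 + (19) = 19.0000
segment 2 (24.5° to 90.8°, simple-harmonic, h = -10) is passed completely: s = 19.0000 + (-10) = 9.0000
segment 3 (90.8° to 153.1°, dwell): s unchanged at 9.0000
θ = 161.8° falls in segment 4 (153.1° to 215.6°, cycloidal, h = -5): β = 161.8 − 153.1 = 8.7°, B = 62.5°; Δs = -5·(0.1392 − sin(2π·0.1392)/(2π)) = -0.0854; s = 9.0000 − 0.0854 = 8.9146
velocity in seg [153.1°–215.6°] (cycloidal), θ in radians: β = 8.7° = 0.1518 rad, B = 62.5° = 1.0908 rad; ds/dθ = (h/B)(1 − cos(2πβ/B)) = ((-5)/1.0908)(1 − cos(2π·0.1392)) = -1.644210 mm/rad

s = 8.9146, ds/dθ = -1.6442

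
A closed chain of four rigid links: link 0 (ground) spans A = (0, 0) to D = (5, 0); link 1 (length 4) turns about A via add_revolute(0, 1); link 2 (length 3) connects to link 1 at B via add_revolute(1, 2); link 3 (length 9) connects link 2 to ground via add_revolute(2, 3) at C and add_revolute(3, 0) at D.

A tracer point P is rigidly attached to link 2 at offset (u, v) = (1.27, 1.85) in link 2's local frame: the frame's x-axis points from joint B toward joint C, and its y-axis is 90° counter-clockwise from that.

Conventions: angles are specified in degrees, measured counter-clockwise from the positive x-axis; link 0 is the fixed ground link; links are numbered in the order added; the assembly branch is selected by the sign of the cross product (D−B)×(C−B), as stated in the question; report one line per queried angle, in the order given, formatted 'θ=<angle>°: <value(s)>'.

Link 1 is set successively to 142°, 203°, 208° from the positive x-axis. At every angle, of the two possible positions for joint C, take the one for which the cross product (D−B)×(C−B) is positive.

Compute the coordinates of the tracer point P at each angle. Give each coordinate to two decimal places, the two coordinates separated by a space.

A=(0,0), D=(5.00,0)
θ=142°: B = A + 4.00·(cos142°, sin142°) = (-3.1520, 2.4626)
θ=142°: |BD| = 8.5159
θ=142°: circle(B,3.00) ∩ circle(D,9.00): a=0.0306, h=2.9998
θ=142°:   candidates: C₊=(-2.2553,5.3255) cross=25.546; C₋=(-3.9903,-0.4179) cross=-25.546
θ=142°:   branch + wants cross > 0 → take C=(-2.2553,5.3255) (cross=25.546)
θ=142°: ex = (C−B)/|BC| = (0.2989,0.9543); ey = (-0.9543,0.2989)
θ=142°: P = B + 1.27·ex + 1.85·ey = (-4.5378,4.2276)
θ=203°: B = A + 4.00·(cos203°, sin203°) = (-3.6820, -1.5629)
θ=203°: |BD| = 8.8216
θ=203°: circle(B,3.00) ∩ circle(D,9.00): a=0.3299, h=2.9818
θ=203°:   candidates: C₊=(-3.8856,1.4302) cross=26.304; C₋=(-2.8291,-4.4391) cross=-26.304
θ=203°:   branch + wants cross > 0 → take C=(-3.8856,1.4302) (cross=26.304)
θ=203°: ex = (C−B)/|BC| = (-0.0679,0.9977); ey = (-0.9977,-0.0679)
θ=203°: P = B + 1.27·ex + 1.85·ey = (-5.6140,-0.4214)
θ=208°: B = A + 4.00·(cos208°, sin208°) = (-3.5318, -1.8779)
θ=208°: |BD| = 8.7360
θ=208°: circle(B,3.00) ∩ circle(D,9.00): a=0.2471, h=2.9898
θ=208°:   candidates: C₊=(-3.9331,1.0951) cross=26.119; C₋=(-2.6477,-4.7447) cross=-26.119
θ=208°:   branch + wants cross > 0 → take C=(-3.9331,1.0951) (cross=26.119)
θ=208°: ex = (C−B)/|BC| = (-0.1338,0.9910); ey = (-0.9910,-0.1338)
θ=208°: P = B + 1.27·ex + 1.85·ey = (-5.5351,-0.8668)

θ=142°: -4.54 4.23
θ=203°: -5.61 -0.42
θ=208°: -5.54 -0.87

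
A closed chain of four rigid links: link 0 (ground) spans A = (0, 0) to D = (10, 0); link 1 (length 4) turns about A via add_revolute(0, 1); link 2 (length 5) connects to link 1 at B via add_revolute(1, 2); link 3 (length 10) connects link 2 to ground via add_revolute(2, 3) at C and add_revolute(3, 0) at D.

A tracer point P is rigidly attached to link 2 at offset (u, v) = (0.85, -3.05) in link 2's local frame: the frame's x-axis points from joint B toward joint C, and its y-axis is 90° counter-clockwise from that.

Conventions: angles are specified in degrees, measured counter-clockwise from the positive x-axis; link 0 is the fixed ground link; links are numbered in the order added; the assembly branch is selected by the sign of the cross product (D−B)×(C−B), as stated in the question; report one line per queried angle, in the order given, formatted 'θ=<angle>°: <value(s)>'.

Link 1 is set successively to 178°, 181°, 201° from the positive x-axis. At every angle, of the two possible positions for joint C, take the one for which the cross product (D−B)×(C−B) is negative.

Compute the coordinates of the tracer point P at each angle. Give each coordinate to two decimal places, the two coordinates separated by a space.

A=(0,0), D=(10.00,0)
θ=178°: B = A + 4.00·(cos178°, sin178°) = (-3.9976, 0.1396)
θ=178°: |BD| = 13.9983
θ=178°: circle(B,5.00) ∩ circle(D,10.00): a=4.3202, h=2.5171
θ=178°:   candidates: C₊=(0.3475,2.6135) cross=35.235; C₋=(0.2973,-2.4204) cross=-35.235
θ=178°:   branch - wants cross < 0 → take C=(0.2973,-2.4204) (cross=-35.235)
θ=178°: ex = (C−B)/|BC| = (0.8590,-0.5120); ey = (0.5120,0.8590)
θ=178°: P = B + 0.85·ex + -3.05·ey = (-4.8290,-2.9155)
θ=181°: B = A + 4.00·(cos181°, sin181°) = (-3.9994, -0.0698)
θ=181°: |BD| = 13.9996
θ=181°: circle(B,5.00) ∩ circle(D,10.00): a=4.3211, h=2.5155
θ=181°:   candidates: C₊=(0.3091,2.4672) cross=35.216; C₋=(0.3342,-2.5638) cross=-35.216
θ=181°:   branch - wants cross < 0 → take C=(0.3342,-2.5638) (cross=-35.216)
θ=181°: ex = (C−B)/|BC| = (0.8667,-0.4988); ey = (0.4988,0.8667)
θ=181°: P = B + 0.85·ex + -3.05·ey = (-4.7840,-3.1373)
θ=201°: B = A + 4.00·(cos201°, sin201°) = (-3.7343, -1.4335)
θ=201°: |BD| = 13.8089
θ=201°: circle(B,5.00) ∩ circle(D,10.00): a=4.1888, h=2.7301
θ=201°:   candidates: C₊=(0.1485,1.7168) cross=37.700; C₋=(0.7153,-3.7140) cross=-37.700
θ=201°:   branch - wants cross < 0 → take C=(0.7153,-3.7140) (cross=-37.700)
θ=201°: ex = (C−B)/|BC| = (0.8899,-0.4561); ey = (0.4561,0.8899)
θ=201°: P = B + 0.85·ex + -3.05·ey = (-4.3690,-4.5354)

θ=178°: -4.83 -2.92
θ=181°: -4.78 -3.14
θ=201°: -4.37 -4.54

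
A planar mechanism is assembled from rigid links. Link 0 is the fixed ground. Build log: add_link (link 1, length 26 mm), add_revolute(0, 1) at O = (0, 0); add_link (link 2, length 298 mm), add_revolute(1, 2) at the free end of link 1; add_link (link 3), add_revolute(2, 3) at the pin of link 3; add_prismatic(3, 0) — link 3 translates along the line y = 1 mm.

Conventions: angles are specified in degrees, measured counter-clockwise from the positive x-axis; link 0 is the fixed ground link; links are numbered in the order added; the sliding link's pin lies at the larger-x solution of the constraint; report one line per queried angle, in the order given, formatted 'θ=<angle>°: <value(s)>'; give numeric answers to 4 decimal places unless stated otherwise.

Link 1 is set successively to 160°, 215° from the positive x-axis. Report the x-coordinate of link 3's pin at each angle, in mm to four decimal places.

geometry: r = 26 mm, L = 298 mm, e = 1 mm
θ=160°: crank pin P = (r cos θ, r sin θ) = (-24.432008, 8.892524)
θ=160°: h = r sin θ − e = 8.892524 − 1 = 7.892524
θ=160°: x = r cos θ + √(L² − h²) = -24.432008 + 297.895465 = 273.463457
θ=215°: crank pin P = (r cos θ, r sin θ) = (-21.297953, -14.912987)
θ=215°: h = r sin θ − e = -14.912987 − 1 = -15.912987
θ=215°: x = r cos θ + √(L² − h²) = -21.297953 + 297.574826 = 276.276872

θ=160°: 273.4635
θ=215°: 276.2769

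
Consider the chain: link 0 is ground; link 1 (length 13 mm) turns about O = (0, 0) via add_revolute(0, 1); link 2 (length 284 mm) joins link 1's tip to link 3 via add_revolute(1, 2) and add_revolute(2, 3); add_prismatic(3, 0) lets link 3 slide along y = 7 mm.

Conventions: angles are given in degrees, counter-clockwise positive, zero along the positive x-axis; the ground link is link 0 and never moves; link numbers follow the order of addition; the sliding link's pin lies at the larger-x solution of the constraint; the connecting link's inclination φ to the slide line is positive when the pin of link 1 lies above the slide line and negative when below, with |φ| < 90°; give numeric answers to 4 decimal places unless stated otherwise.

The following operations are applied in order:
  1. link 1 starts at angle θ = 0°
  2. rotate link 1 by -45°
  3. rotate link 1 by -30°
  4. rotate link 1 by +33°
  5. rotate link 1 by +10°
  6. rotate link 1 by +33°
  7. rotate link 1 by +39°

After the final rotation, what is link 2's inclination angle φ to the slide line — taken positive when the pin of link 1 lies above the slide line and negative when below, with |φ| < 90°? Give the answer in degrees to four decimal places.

geometry: r = 13 mm, L = 284 mm, e = 7 mm; θ starts at 0°
rotate link 1 by -45°: θ ← 0° -45° = -45°
rotate link 1 by -30°: θ ← -45° -30° = -75°
rotate link 1 by +33°: θ ← -75° +33° = -42°
rotate link 1 by +10°: θ ← -42° +10° = -32°
rotate link 1 by +33°: θ ← -32° +33° = 1°
rotate link 1 by +39°: θ ← 1° +39° = 40°
h = r sin θ − e = 8.356239 − 7 = 1.356239
sin φ = h / L = 1.356239 / 284 = 0.00477549
φ = arcsin(0.00477549) = 0.273616°

0.2736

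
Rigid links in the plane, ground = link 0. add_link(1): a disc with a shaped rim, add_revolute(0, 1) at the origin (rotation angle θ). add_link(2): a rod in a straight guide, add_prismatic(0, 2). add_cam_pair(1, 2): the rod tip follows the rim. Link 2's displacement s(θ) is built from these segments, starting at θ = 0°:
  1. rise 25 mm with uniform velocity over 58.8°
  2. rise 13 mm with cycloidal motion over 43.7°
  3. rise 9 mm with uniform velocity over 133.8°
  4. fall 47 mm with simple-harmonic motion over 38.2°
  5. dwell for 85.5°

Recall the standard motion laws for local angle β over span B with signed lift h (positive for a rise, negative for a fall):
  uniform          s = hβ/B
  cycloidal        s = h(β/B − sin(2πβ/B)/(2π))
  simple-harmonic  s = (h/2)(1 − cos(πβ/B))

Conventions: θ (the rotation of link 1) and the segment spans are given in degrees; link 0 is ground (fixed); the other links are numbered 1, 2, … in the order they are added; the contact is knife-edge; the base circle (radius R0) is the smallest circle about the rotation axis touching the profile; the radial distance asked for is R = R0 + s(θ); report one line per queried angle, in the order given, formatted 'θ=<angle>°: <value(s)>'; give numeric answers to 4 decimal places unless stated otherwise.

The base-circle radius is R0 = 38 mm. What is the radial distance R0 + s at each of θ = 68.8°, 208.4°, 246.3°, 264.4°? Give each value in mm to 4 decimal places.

segment 1 (0° to 58.8°, uniform, h = 25) is passed completely: s = 0.0000 + (25) = 25.0000
θ = 68.8° falls in segment 2 (58.8° to 102.5°, cycloidal, h = 13): β = 68.8 − 58.8 = 10°, B = 43.7°; Δs = 13·(0.2288 − sin(2π·0.2288)/(2π)) = 0.9241; s = 25.0000 + 0.9241 = 25.9241
segment 2 (58.8° to 102.5°, cycloidal, h = 13) is passed completely: s = 25.0000 + (13) = 38.0000
θ = 208.4° falls in segment 3 (102.5° to 236.3°, uniform, h = 9): β = 208.4 − 102.5 = 105.9°, B = 133.8°; Δs = 9·105.9/133.8 = 7.1233; s = 38.0000 + 7.1233 = 45.1233
segment 3 (102.5° to 236.3°, uniform, h = 9) is passed completely: s = 38.0000 + (9) = 47.0000
θ = 246.3° falls in segment 4 (236.3° to 274.5°, simple-harmonic, h = -47): β = 246.3 − 236.3 = 10°, B = 38.2°; Δs = -47/2·(1 − cos(π·0.2618)) = -7.5092; s = 47.0000 − 7.5092 = 39.4908
θ = 264.4° falls in segment 4 (236.3° to 274.5°, simple-harmonic, h = -47): β = 264.4 − 236.3 = 28.1°, B = 38.2°; Δs = -47/2·(1 − cos(π·0.7356)) = -39.3486; s = 47.0000 − 39.3486 = 7.6514
θ=68.8°: R = R0 + s = 38 + 25.9241 = 63.9241
θ=208.4°: R = R0 + s = 38 + 45.1233 = 83.1233
θ=246.3°: R = R0 + s = 38 + 39.4908 = 77.4908
θ=264.4°: R = R0 + s = 38 + 7.6514 = 45.6514

θ=68.8°: 63.9241
θ=208.4°: 83.1233
θ=246.3°: 77.4908
θ=264.4°: 45.6514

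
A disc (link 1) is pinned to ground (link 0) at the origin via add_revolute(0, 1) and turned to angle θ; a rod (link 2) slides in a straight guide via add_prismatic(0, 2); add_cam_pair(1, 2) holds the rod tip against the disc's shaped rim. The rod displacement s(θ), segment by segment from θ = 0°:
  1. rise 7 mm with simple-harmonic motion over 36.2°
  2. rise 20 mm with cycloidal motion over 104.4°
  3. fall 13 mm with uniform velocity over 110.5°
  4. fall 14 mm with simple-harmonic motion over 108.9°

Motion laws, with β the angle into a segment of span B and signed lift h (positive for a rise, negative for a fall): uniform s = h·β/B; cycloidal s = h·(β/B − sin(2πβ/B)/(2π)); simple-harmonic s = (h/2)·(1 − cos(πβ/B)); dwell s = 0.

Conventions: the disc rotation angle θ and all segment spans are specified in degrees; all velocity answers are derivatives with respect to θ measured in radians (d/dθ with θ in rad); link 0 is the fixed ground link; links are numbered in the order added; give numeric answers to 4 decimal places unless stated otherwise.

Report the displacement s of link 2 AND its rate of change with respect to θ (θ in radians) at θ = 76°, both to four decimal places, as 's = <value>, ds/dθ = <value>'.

segment 1 (0° to 36.2°, simple-harmonic, h = 7) is passed completely: s = 0.0000 + (7) = 7.0000
θ = 76° falls in segment 2 (36.2° to 140.6°, cycloidal, h = 20): β = 76 − 36.2 = 39.8°, B = 104.4°; Δs = 20·(0.3812 − sin(2π·0.3812)/(2π)) = 5.4635; s = 7.0000 + 5.4635 = 12.4635
velocity in seg [36.2°–140.6°] (cycloidal), θ in radians: β = 39.8° = 0.6946 rad, B = 104.4° = 1.8221 rad; ds/dθ = (h/B)(1 − cos(2πβ/B)) = (20/1.8221)(1 − cos(2π·0.3812)) = 19.035155 mm/rad

s = 12.4635, ds/dθ = 19.0352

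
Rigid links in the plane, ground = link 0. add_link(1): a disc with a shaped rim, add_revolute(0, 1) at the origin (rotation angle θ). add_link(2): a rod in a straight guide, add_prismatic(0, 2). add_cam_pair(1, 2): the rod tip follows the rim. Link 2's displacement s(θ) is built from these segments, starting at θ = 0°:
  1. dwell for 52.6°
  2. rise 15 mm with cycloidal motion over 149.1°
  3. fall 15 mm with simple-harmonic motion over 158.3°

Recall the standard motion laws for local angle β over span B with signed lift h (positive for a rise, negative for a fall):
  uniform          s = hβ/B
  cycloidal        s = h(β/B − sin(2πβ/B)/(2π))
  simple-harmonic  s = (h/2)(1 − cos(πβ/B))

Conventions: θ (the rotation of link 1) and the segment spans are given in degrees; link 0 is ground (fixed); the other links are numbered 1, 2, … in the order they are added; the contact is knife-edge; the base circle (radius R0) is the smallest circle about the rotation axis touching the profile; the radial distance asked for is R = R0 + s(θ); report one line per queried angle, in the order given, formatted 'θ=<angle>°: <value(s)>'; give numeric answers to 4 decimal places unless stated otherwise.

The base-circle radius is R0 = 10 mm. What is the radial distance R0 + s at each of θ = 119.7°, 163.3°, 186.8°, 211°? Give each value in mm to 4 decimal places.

segment 1 (0° to 52.6°, dwell): s unchanged at 0.0000
θ = 119.7° falls in segment 2 (52.6° to 201.7°, cycloidal, h = 15): β = 119.7 − 52.6 = 67.1°, B = 149.1°; Δs = 15·(0.4500 − sin(2π·0.4500)/(2π)) = 6.0133; s = 0.0000 + 6.0133 = 6.0133
θ = 163.3° falls in segment 2 (52.6° to 201.7°, cycloidal, h = 15): β = 163.3 − 52.6 = 110.7°, B = 149.1°; Δs = 15·(0.7425 − sin(2π·0.7425)/(2π)) = 13.5215; s = 0.0000 + 13.5215 = 13.5215
θ = 186.8° falls in segment 2 (52.6° to 201.7°, cycloidal, h = 15): β = 186.8 − 52.6 = 134.2°, B = 149.1°; Δs = 15·(0.9001 − sin(2π·0.9001)/(2π)) = 14.9034; s = 0.0000 + 14.9034 = 14.9034
segment 2 (52.6° to 201.7°, cycloidal, h = 15) is passed completely: s = 0.0000 + (15) = 15.0000
θ = 211° falls in segment 3 (201.7° to 360°, simple-harmonic, h = -15): β = 211 − 201.7 = 9.3°, B = 158.3°; Δs = -15/2·(1 − cos(π·0.0587)) = -0.1274; s = 15.0000 − 0.1274 = 14.8726
θ=119.7°: R = R0 + s = 10 + 6.0133 = 16.0133
θ=163.3°: R = R0 + s = 10 + 13.5215 = 23.5215
θ=186.8°: R = R0 + s = 10 + 14.9034 = 24.9034
θ=211°: R = R0 + s = 10 + 14.8726 = 24.8726

θ=119.7°: 16.0133
θ=163.3°: 23.5215
θ=186.8°: 24.9034
θ=211°: 24.8726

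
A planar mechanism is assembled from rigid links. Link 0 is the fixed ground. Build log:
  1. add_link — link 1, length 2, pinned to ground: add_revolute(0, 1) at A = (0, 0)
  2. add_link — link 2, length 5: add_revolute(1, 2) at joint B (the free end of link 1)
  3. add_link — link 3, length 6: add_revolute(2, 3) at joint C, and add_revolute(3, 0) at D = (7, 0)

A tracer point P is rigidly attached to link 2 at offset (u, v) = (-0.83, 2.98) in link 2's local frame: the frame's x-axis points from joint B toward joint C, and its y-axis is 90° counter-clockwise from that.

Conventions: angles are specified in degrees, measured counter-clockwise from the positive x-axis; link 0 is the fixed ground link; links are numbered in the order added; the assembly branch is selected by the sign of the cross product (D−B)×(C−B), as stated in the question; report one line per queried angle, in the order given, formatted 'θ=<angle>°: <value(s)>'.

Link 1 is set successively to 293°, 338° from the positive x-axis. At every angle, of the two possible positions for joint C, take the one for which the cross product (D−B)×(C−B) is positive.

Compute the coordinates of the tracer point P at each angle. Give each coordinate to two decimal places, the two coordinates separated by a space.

A=(0,0), D=(7.00,0)
θ=293°: B = A + 2.00·(cos293°, sin293°) = (0.7815, -1.8410)
θ=293°: |BD| = 6.4853
θ=293°: circle(B,5.00) ∩ circle(D,6.00): a=2.3946, h=4.3893
θ=293°:   candidates: C₊=(1.8315,3.0475) cross=28.466; C₋=(4.3236,-5.3700) cross=-28.466
θ=293°:   branch + wants cross > 0 → take C=(1.8315,3.0475) (cross=28.466)
θ=293°: ex = (C−B)/|BC| = (0.2100,0.9777); ey = (-0.9777,0.2100)
θ=293°: P = B + -0.83·ex + 2.98·ey = (-2.3064,-2.0266)
θ=338°: B = A + 2.00·(cos338°, sin338°) = (1.8544, -0.7492)
θ=338°: |BD| = 5.1999
θ=338°: circle(B,5.00) ∩ circle(D,6.00): a=1.5422, h=4.7562
θ=338°:   candidates: C₊=(2.6952,4.1796) cross=24.732; C₋=(4.0658,-5.2336) cross=-24.732
θ=338°:   branch + wants cross > 0 → take C=(2.6952,4.1796) (cross=24.732)
θ=338°: ex = (C−B)/|BC| = (0.1682,0.9858); ey = (-0.9858,0.1682)
θ=338°: P = B + -0.83·ex + 2.98·ey = (-1.2228,-1.0662)

θ=293°: -2.31 -2.03
θ=338°: -1.22 -1.07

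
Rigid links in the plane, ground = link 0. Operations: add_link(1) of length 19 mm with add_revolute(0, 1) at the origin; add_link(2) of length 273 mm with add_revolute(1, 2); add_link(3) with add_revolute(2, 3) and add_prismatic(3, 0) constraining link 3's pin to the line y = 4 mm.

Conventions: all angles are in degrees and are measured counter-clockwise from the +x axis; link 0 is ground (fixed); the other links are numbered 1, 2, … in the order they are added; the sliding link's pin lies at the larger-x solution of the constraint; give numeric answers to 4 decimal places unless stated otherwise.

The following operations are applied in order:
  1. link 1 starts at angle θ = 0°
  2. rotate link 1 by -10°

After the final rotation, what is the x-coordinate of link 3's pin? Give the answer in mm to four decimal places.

geometry: r = 19 mm, L = 273 mm, e = 4 mm; θ starts at 0°
rotate link 1 by -10°: θ ← 0° -10° = -10°
crank pin P = (r cos θ, r sin θ) = (18.711347, -3.299315)
h = r sin θ − e = -3.299315 − 4 = -7.299315
x = r cos θ + √(L² − h²) = 18.711347 + 272.902400 = 291.613747

291.6137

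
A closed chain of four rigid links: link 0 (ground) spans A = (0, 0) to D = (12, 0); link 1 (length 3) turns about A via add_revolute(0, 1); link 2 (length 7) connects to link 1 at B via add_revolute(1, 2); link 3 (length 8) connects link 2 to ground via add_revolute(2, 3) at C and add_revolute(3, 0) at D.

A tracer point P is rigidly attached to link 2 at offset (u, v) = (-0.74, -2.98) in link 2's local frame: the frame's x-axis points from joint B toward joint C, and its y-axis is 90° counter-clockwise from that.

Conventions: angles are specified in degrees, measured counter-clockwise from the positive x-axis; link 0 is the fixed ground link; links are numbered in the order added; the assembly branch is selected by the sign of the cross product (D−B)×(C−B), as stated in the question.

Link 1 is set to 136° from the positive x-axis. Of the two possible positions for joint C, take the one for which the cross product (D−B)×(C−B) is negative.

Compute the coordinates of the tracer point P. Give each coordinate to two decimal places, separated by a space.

A=(0,0), D=(12.00,0)
B = A + 3.00·(cos136°, sin136°) = (-2.1580, 2.0840)
|BD| = 14.3106
circle(B,7.00) ∩ circle(D,8.00): a=6.6312, h=2.2421
  candidates: C₊=(4.7290,3.3366) cross=32.086; C₋=(4.0760,-1.0999) cross=-32.086
  branch - wants cross < 0 → take C=(4.0760,-1.0999) (cross=-32.086)
ex = (C−B)/|BC| = (0.8906,-0.4548); ey = (0.4548,0.8906)
P = B + -0.74·ex + -2.98·ey = (-4.1725,-0.2333)

-4.17 -0.23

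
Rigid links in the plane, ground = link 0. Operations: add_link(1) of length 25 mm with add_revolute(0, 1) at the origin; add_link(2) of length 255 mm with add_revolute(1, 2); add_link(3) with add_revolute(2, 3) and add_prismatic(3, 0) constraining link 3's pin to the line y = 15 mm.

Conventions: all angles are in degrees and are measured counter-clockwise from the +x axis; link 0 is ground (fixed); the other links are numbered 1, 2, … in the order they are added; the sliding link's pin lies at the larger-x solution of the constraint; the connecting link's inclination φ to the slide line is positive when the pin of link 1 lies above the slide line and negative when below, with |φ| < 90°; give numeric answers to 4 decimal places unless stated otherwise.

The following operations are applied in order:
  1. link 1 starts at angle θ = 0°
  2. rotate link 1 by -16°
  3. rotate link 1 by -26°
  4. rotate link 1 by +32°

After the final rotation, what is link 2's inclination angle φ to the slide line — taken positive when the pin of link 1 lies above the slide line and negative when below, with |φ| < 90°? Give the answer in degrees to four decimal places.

geometry: r = 25 mm, L = 255 mm, e = 15 mm; θ starts at 0°
rotate link 1 by -16°: θ ← 0° -16° = -16°
rotate link 1 by -26°: θ ← -16° -26° = -42°
rotate link 1 by +32°: θ ← -42° +32° = -10°
h = r sin θ − e = -4.341204 − 15 = -19.341204
sin φ = h / L = -19.341204 / 255 = -0.07584786
φ = arcsin(-0.07584786) = -4.349940°

-4.3499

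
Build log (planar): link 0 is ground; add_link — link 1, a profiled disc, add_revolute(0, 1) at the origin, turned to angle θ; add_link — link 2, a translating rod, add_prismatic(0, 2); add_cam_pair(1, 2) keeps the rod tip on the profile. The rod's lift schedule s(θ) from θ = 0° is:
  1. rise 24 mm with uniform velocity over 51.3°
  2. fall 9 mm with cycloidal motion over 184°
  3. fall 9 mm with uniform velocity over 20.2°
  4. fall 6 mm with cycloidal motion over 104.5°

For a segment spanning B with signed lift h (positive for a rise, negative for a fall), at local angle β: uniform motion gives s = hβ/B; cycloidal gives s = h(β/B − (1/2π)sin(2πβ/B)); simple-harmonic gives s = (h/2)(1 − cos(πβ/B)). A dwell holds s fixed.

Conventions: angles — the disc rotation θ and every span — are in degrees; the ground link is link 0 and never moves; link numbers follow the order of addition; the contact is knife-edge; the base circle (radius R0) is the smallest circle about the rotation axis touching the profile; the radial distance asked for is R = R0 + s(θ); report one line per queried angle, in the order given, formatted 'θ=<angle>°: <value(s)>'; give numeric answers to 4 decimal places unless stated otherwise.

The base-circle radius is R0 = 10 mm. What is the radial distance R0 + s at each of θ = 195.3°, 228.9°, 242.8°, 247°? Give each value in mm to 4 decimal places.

seg 1 [0°–51.3°] uniform, h=24: full span → s += 24 → s = 24.0000
seg 2 [51.3°–235.3°] cycloidal, h=-9: θ=195.3° here. β=144, B=184. -9·(0.7826 − sin(2π·0.7826)/(2π)) = -8.4459 → s = 15.5541
seg 2 [51.3°–235.3°] cycloidal, h=-9: θ=228.9° here. β=177.6, B=184. -9·(0.9652 − sin(2π·0.9652)/(2π)) = -8.9975 → s = 15.0025
seg 2 [51.3°–235.3°] cycloidal, h=-9: full span → s += -9 → s = 15.0000
seg 3 [235.3°–255.5°] uniform, h=-9: θ=242.8° here. β=7.5, B=20.2. -9·7.5/20.2 = -3.3416 → s = 11.6584
seg 3 [235.3°–255.5°] uniform, h=-9: θ=247° here. β=11.7, B=20.2. -9·11.7/20.2 = -5.2129 → s = 9.7871
θ=195.3°: R = R0 + s = 10 + 15.5541 = 25.5541
θ=228.9°: R = R0 + s = 10 + 15.0025 = 25.0025
θ=242.8°: R = R0 + s = 10 + 11.6584 = 21.6584
θ=247°: R = R0 + s = 10 + 9.7871 = 19.7871

θ=195.3°: 25.5541
θ=228.9°: 25.0025
θ=242.8°: 21.6584
θ=247°: 19.7871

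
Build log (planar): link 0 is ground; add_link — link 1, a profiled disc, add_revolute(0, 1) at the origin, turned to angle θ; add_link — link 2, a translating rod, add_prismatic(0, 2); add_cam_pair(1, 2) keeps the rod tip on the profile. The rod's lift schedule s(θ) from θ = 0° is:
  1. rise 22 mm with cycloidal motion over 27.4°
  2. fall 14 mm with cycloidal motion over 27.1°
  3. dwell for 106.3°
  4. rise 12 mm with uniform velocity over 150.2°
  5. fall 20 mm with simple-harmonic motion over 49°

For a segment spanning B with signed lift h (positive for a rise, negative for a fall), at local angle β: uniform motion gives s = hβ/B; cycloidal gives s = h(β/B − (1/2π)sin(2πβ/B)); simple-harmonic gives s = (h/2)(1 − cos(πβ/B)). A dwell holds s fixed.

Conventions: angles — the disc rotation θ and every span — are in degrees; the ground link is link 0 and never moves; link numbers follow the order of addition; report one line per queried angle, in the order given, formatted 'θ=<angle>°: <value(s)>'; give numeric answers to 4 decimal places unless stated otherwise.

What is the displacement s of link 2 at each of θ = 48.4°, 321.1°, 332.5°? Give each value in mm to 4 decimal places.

seg 1 [0°–27.4°] cycloidal, h=22: full span → s += 22 → s = 22.0000
seg 2 [27.4°–54.5°] cycloidal, h=-14: θ=48.4° here. β=21, B=27.1. -14·(0.7749 − sin(2π·0.7749)/(2π)) = -13.0496 → s = 8.9504
seg 2 [27.4°–54.5°] cycloidal, h=-14: full span → s += -14 → s = 8.0000
seg 3 [54.5°–160.8°] dwell: s stays 8.0000
seg 4 [160.8°–311°] uniform, h=12: full span → s += 12 → s = 20.0000
seg 5 [311°–360°] simple-harmonic, h=-20: θ=321.1° here. β=10.1, B=49. -20/2·(1 − cos(π·0.2061)) = -2.0244 → s = 17.9756
seg 5 [311°–360°] simple-harmonic, h=-20: θ=332.5° here. β=21.5, B=49. -20/2·(1 − cos(π·0.4388)) = -8.0884 → s = 11.9116

θ=48.4°: 8.9504
θ=321.1°: 17.9756
θ=332.5°: 11.9116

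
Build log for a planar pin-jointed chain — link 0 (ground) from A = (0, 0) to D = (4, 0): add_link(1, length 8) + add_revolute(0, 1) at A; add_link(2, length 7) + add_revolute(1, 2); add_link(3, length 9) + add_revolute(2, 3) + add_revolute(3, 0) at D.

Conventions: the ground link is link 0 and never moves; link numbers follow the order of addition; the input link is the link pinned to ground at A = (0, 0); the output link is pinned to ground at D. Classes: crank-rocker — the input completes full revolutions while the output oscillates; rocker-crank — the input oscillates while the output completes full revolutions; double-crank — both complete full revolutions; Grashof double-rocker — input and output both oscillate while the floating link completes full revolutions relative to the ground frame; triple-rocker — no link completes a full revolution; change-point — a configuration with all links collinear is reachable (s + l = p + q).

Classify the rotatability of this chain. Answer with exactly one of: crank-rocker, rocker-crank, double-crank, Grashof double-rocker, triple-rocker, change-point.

lengths: ground=4, input=8, coupler=7, output=9
sorted: s=4 (shortest), l=9 (longest), p+q=15
s + l = 13 vs p + q = 15
s + l < p + q (Grashof) with shortest = ground link → double-crank

double-crank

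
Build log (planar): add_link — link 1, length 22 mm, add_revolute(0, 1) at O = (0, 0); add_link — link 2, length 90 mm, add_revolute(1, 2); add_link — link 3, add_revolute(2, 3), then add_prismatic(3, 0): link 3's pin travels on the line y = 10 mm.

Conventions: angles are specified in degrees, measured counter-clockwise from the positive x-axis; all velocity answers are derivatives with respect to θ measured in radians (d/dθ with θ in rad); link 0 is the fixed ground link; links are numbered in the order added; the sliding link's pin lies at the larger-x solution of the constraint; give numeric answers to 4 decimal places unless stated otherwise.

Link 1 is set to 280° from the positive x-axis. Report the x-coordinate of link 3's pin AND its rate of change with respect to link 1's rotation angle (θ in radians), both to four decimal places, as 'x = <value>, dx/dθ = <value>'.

geometry: r = 22 mm, L = 90 mm, e = 10 mm
crank pin P = (r cos θ, r sin θ) = (3.820260, -21.665771)
h = r sin θ − e = -21.665771 − 10 = -31.665771
x = r cos θ + √(L² − h²) = 3.820260 + 84.245350 = 88.065610
dx/dθ = −r sin θ − h·r cos θ/√(L² − h²) (θ in radians; h = -31.665771) = 23.101713

x = 88.0656, dx/dθ = 23.1017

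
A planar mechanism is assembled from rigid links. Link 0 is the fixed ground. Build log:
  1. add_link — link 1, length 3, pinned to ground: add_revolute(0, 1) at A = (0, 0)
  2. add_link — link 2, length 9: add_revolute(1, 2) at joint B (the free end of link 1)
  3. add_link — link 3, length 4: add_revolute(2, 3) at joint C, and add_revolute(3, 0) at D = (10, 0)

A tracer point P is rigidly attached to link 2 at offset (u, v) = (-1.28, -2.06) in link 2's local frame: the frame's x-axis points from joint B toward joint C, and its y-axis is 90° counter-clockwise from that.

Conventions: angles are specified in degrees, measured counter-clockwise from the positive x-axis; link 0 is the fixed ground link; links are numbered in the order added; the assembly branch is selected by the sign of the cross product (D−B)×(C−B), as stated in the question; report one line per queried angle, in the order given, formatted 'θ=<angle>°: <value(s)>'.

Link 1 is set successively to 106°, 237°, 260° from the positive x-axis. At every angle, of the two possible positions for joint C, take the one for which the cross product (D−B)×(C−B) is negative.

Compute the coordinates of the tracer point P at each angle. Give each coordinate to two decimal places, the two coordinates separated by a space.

A=(0,0), D=(10.00,0)
θ=106°: B = A + 3.00·(cos106°, sin106°) = (-0.8269, 2.8838)
θ=106°: |BD| = 11.2044
θ=106°: circle(B,9.00) ∩ circle(D,4.00): a=8.5028, h=2.9499
θ=106°:   candidates: C₊=(8.1487,3.5458) cross=33.051; C₋=(6.6302,-2.1552) cross=-33.051
θ=106°:   branch - wants cross < 0 → take C=(6.6302,-2.1552) (cross=-33.051)
θ=106°: ex = (C−B)/|BC| = (0.8286,-0.5599); ey = (0.5599,0.8286)
θ=106°: P = B + -1.28·ex + -2.06·ey = (-3.0408,1.8936)
θ=237°: B = A + 3.00·(cos237°, sin237°) = (-1.6339, -2.5160)
θ=237°: |BD| = 11.9029
θ=237°: circle(B,9.00) ∩ circle(D,4.00): a=8.6819, h=2.3717
θ=237°:   candidates: C₊=(6.3504,1.6373) cross=28.231; C₋=(7.3531,-2.9990) cross=-28.231
θ=237°:   branch - wants cross < 0 → take C=(7.3531,-2.9990) (cross=-28.231)
θ=237°: ex = (C−B)/|BC| = (0.9986,-0.0537); ey = (0.0537,0.9986)
θ=237°: P = B + -1.28·ex + -2.06·ey = (-3.0226,-4.5044)
θ=260°: B = A + 3.00·(cos260°, sin260°) = (-0.5209, -2.9544)
θ=260°: |BD| = 10.9279
θ=260°: circle(B,9.00) ∩ circle(D,4.00): a=8.4380, h=3.1306
θ=260°:   candidates: C₊=(6.7565,2.3408) cross=34.210; C₋=(8.4492,-3.6871) cross=-34.210
θ=260°:   branch - wants cross < 0 → take C=(8.4492,-3.6871) (cross=-34.210)
θ=260°: ex = (C−B)/|BC| = (0.9967,-0.0814); ey = (0.0814,0.9967)
θ=260°: P = B + -1.28·ex + -2.06·ey = (-1.9644,-4.9034)

θ=106°: -3.04 1.89
θ=237°: -3.02 -4.50
θ=260°: -1.96 -4.90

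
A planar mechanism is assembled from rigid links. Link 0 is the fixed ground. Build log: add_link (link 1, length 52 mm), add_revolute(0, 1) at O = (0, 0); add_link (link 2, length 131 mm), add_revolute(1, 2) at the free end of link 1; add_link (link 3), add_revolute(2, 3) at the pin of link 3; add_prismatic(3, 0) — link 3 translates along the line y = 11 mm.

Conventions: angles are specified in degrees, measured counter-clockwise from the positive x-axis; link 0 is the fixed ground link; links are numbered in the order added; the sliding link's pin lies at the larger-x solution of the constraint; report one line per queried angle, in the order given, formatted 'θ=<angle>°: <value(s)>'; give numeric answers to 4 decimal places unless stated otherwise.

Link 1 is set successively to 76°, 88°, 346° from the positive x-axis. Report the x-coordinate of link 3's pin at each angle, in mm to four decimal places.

geometry: r = 52 mm, L = 131 mm, e = 11 mm
θ=76°: crank pin P = (r cos θ, r sin θ) = (12.579939, 50.455378)
θ=76°: h = r sin θ − e = 50.455378 − 11 = 39.455378
θ=76°: x = r cos θ + √(L² − h²) = 12.579939 + 124.917065 = 137.497004
θ=88°: crank pin P = (r cos θ, r sin θ) = (1.814774, 51.968323)
θ=88°: h = r sin θ − e = 51.968323 − 11 = 40.968323
θ=88°: x = r cos θ + √(L² − h²) = 1.814774 + 124.429082 = 126.243856
θ=346°: crank pin P = (r cos θ, r sin θ) = (50.455378, -12.579939)
θ=346°: h = r sin θ − e = -12.579939 − 11 = -23.579939
θ=346°: x = r cos θ + √(L² − h²) = 50.455378 + 128.860337 = 179.315715

θ=76°: 137.4970
θ=88°: 126.2439
θ=346°: 179.3157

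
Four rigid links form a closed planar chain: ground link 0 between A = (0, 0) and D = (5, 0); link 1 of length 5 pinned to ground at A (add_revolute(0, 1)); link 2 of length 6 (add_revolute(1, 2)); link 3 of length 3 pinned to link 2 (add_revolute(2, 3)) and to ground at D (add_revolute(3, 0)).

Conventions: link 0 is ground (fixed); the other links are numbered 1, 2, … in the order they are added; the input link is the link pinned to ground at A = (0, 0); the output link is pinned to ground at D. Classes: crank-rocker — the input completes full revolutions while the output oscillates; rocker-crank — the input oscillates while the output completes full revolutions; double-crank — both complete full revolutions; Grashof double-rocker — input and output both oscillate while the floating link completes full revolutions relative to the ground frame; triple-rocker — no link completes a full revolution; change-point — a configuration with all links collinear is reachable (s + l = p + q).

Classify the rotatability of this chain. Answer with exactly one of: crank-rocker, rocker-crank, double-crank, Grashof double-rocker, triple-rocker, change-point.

lengths: ground=5, input=5, coupler=6, output=3
sorted: s=3 (shortest), l=6 (longest), p+q=10
s + l = 9 vs p + q = 10
s + l < p + q (Grashof) with shortest = output link → rocker-crank

rocker-crank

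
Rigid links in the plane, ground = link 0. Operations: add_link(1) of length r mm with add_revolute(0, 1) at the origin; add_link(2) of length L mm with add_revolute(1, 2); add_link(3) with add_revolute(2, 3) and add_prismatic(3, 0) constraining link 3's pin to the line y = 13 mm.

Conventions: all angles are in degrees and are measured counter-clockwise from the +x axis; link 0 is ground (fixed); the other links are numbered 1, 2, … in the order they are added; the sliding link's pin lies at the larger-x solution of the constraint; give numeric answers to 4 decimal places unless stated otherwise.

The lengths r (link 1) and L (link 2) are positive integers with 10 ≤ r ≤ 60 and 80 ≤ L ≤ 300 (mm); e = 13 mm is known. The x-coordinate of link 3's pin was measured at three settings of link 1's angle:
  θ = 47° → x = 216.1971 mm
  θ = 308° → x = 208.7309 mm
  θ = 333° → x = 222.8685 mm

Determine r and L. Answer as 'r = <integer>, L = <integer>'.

constraint per measurement: (x − r cos θ)² + (r sin θ − e)² = L²
subtracting the θ₁ and θ₂ equations cancels the r² and L² terms:
r = (x₁² − x₂²) / (2[(x₁cos θ₁ + e sin θ₁) − (x₂cos θ₂ + e sin θ₂)]) = 41.0000 → r = 41
L² = (x₁ − r cos θ₁)² + (r sin θ₁ − e)² = 35720.9855 → L = 189.0000 → L = 189
check at θ₃=333°: x = 222.8685 (printed 222.8685) ✓

r = 41, L = 189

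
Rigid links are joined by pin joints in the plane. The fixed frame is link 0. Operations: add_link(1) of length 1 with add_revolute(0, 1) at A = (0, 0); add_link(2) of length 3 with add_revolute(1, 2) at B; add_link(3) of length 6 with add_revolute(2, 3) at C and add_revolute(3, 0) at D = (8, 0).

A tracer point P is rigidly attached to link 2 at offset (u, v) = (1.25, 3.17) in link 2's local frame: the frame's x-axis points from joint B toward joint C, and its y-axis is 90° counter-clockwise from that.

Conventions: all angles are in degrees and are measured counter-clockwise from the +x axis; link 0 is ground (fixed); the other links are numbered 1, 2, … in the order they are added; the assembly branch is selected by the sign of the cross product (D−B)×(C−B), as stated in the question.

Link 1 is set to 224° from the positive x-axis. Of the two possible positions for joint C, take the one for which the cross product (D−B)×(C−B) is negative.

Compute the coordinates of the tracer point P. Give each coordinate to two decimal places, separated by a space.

A=(0,0), D=(8.00,0)
B = A + 1.00·(cos224°, sin224°) = (-0.7193, -0.6947)
|BD| = 8.7470
circle(B,3.00) ∩ circle(D,6.00): a=2.8301, h=0.9953
  candidates: C₊=(2.0228,0.5222) cross=8.706; C₋=(2.1809,-1.4620) cross=-8.706
  branch - wants cross < 0 → take C=(2.1809,-1.4620) (cross=-8.706)
ex = (C−B)/|BC| = (0.9667,-0.2558); ey = (0.2558,0.9667)
P = B + 1.25·ex + 3.17·ey = (1.2999,2.0501)

1.30 2.05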